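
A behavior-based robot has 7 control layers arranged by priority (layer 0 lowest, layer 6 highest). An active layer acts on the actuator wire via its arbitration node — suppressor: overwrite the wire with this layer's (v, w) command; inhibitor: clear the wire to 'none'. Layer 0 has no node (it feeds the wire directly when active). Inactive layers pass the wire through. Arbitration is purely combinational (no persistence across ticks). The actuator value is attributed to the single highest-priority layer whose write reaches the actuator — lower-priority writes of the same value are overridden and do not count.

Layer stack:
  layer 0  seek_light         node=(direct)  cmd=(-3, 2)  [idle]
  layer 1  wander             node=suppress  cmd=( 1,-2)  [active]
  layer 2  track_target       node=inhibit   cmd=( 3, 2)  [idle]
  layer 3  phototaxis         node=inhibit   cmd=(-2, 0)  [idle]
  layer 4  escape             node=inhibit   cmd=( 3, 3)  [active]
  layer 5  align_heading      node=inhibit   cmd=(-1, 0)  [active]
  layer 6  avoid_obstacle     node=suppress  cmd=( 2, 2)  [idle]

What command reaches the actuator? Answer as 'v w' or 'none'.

none

L0 seek_light: idle → wire = none
L1 wander: active, suppressor → wire = (1, -2)
L2 track_target: idle → wire stays (1, -2)
L3 phototaxis: idle → wire stays (1, -2)
L4 escape: active, inhibitor → wire = none
L5 align_heading: active, inhibitor → wire = none
L6 avoid_obstacle: idle → wire stays none
actuator = none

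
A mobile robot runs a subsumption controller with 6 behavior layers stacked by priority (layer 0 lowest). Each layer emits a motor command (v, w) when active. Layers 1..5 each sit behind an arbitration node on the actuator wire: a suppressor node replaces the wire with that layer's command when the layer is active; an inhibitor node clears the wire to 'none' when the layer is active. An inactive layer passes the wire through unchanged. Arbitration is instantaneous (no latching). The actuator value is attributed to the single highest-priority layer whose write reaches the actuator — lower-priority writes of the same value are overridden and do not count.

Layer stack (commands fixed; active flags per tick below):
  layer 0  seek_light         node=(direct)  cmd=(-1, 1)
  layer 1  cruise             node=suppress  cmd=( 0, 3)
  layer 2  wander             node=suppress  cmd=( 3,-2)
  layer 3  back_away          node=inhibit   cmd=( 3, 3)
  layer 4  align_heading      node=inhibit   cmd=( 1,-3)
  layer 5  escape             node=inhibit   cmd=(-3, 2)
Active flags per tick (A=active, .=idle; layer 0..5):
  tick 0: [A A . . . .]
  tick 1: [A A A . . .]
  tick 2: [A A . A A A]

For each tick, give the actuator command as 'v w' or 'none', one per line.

tick 0:
  L0 seek_light: active, feeds wire = (-1, 1)
  L1 cruise: active, suppressor → wire = (0, 3)
  L2 wander: idle → wire stays (0, 3)
  L3 back_away: idle → wire stays (0, 3)
  L4 align_heading: idle → wire stays (0, 3)
  L5 escape: idle → wire stays (0, 3)
  actuator = (0, 3)
tick 1:
  L0 seek_light: active, feeds wire = (-1, 1)
  L1 cruise: active, suppressor → wire = (0, 3)
  L2 wander: active, suppressor → wire = (3, -2)
  L3 back_away: idle → wire stays (3, -2)
  L4 align_heading: idle → wire stays (3, -2)
  L5 escape: idle → wire stays (3, -2)
  actuator = (3, -2)
tick 2:
  L0 seek_light: active, feeds wire = (-1, 1)
  L1 cruise: active, suppressor → wire = (0, 3)
  L2 wander: idle → wire stays (0, 3)
  L3 back_away: active, inhibitor → wire = none
  L4 align_heading: active, inhibitor → wire = none
  L5 escape: active, inhibitor → wire = none
  actuator = none

0 3
3 -2
none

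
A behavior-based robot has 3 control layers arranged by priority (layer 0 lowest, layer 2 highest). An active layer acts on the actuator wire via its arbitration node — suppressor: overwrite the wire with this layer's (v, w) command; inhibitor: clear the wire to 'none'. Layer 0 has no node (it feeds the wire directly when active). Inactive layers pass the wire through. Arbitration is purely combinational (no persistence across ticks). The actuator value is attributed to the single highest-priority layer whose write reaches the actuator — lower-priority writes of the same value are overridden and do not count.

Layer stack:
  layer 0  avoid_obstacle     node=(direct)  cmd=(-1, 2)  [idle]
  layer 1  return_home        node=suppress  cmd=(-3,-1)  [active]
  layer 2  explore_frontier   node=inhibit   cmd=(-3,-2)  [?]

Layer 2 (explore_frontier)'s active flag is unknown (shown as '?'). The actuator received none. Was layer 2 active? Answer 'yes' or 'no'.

If layer 2 is active=yes:
  actuator would be none
If layer 2 is active=no:
  actuator would be (-3, -1)
Observed none, so layer 2 was active.

yes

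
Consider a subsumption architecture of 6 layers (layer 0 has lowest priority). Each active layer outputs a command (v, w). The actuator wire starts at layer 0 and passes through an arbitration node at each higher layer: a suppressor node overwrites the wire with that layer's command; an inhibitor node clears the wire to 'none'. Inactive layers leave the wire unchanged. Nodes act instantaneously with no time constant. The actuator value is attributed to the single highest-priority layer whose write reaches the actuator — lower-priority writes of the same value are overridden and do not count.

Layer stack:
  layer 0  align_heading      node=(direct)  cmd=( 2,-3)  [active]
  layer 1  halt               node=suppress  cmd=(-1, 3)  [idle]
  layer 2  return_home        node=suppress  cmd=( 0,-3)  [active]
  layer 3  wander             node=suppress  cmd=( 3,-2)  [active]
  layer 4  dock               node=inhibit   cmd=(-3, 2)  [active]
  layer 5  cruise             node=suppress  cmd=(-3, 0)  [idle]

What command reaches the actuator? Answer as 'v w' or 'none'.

layer 0 (align_heading) active — direct: (2, -3)
layer 1 (halt) idle — unchanged: (2, -3)
layer 2 (return_home) active — suppresses: (0, -3)
layer 3 (wander) active — suppresses: (3, -2)
layer 4 (dock) active — inhibits: none
layer 5 (cruise) idle — unchanged: none
→ actuator none

none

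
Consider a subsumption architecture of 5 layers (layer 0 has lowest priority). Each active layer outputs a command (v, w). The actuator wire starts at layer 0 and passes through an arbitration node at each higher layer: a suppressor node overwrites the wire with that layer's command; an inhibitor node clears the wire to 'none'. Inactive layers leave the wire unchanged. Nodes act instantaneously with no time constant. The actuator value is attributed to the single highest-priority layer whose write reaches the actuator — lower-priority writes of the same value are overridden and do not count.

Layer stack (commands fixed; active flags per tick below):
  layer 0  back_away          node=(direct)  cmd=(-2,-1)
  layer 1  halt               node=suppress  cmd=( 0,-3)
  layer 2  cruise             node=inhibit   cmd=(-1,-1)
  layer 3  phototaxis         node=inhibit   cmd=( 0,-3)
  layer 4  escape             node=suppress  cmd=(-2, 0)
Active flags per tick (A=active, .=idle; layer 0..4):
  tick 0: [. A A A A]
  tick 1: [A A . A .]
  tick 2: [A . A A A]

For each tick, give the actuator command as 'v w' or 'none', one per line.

-2 0
none
-2 0

tick 0:
  L0 back_away: idle → wire = none
  L1 halt: active, suppressor → wire = (0, -3)
  L2 cruise: active, inhibitor → wire = none
  L3 phototaxis: active, inhibitor → wire = none
  L4 escape: active, suppressor → wire = (-2, 0)
  actuator = (-2, 0)
tick 1:
  L0 back_away: active, feeds wire = (-2, -1)
  L1 halt: active, suppressor → wire = (0, -3)
  L2 cruise: idle → wire stays (0, -3)
  L3 phototaxis: active, inhibitor → wire = none
  L4 escape: idle → wire stays none
  actuator = none
tick 2:
  L0 back_away: active, feeds wire = (-2, -1)
  L1 halt: idle → wire stays (-2, -1)
  L2 cruise: active, inhibitor → wire = none
  L3 phototaxis: active, inhibitor → wire = none
  L4 escape: active, suppressor → wire = (-2, 0)
  actuator = (-2, 0)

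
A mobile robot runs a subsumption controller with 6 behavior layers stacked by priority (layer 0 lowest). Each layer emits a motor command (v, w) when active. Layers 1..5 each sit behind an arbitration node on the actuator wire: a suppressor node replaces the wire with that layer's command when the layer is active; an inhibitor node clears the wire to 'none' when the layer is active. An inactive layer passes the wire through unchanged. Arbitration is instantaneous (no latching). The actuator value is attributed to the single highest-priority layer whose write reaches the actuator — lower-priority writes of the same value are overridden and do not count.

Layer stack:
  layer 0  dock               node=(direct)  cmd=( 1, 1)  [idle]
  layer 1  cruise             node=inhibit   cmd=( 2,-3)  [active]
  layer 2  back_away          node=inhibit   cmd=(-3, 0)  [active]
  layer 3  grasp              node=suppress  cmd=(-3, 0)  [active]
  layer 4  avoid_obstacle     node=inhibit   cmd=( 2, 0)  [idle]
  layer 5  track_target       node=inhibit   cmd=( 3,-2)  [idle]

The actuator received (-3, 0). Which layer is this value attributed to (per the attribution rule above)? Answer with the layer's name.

grasp

layer 0 (dock) idle — none
layer 1 (cruise) active — inhibits: none
layer 2 (back_away) active — inhibits: none
layer 3 (grasp) active — suppresses: (-3, 0)
layer 4 (avoid_obstacle) idle — unchanged: (-3, 0)
layer 5 (track_target) idle — unchanged: (-3, 0)
→ actuator (-3, 0)
last writer: layer 3 = grasp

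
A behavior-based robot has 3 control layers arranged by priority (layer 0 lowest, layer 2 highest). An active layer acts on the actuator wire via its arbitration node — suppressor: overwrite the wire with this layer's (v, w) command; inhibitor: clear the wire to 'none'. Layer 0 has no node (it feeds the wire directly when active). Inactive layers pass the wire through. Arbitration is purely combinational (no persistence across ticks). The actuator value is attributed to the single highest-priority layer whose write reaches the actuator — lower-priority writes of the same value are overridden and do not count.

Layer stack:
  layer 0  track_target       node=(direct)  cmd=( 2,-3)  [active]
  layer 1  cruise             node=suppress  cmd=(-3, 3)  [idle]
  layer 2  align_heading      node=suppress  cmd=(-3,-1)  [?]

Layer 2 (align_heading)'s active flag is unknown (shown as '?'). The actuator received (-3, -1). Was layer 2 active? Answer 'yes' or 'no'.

yes

If layer 2 is active=yes:
  actuator would be (-3, -1)
If layer 2 is active=no:
  actuator would be (2, -3)
Observed (-3, -1), so layer 2 was active.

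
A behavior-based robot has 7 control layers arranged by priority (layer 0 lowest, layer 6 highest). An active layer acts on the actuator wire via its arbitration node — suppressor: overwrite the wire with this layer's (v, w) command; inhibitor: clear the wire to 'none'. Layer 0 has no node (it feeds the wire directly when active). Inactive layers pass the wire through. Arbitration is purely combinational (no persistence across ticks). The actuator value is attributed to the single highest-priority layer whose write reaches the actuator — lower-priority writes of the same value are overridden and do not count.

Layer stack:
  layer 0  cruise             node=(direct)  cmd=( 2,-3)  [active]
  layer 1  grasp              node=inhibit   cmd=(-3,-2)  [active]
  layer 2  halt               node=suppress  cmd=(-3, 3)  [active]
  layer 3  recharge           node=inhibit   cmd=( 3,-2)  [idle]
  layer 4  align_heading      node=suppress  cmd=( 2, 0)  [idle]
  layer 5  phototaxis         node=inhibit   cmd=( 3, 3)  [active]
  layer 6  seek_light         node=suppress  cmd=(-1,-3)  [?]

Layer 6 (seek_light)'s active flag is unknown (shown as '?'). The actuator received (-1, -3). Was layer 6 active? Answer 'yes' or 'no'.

If layer 6 is active=yes:
  actuator would be (-1, -3)
If layer 6 is active=no:
  actuator would be none
Observed (-1, -3), so layer 6 was active.

yes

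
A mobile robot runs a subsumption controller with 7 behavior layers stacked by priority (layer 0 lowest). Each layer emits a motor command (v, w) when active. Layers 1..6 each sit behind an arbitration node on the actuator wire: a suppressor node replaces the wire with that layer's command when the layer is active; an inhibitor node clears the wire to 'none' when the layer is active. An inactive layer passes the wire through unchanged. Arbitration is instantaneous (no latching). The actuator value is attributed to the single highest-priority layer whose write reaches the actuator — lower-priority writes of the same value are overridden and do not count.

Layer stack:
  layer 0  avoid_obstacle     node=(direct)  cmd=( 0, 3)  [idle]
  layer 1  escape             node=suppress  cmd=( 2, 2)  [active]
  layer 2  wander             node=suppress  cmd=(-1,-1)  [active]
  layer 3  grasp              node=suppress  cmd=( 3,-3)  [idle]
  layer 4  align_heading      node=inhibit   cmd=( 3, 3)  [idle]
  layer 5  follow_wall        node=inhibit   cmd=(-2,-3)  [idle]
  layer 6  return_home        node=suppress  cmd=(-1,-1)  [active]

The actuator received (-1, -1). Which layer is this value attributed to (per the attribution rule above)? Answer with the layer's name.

return_home

L0 avoid_obstacle: idle → wire = none
L1 escape: active, suppressor → wire = (2, 2)
L2 wander: active, suppressor → wire = (-1, -1)
L3 grasp: idle → wire stays (-1, -1)
L4 align_heading: idle → wire stays (-1, -1)
L5 follow_wall: idle → wire stays (-1, -1)
L6 return_home: active, suppressor → wire = (-1, -1)
actuator = (-1, -1)
last writer: layer 6 = return_home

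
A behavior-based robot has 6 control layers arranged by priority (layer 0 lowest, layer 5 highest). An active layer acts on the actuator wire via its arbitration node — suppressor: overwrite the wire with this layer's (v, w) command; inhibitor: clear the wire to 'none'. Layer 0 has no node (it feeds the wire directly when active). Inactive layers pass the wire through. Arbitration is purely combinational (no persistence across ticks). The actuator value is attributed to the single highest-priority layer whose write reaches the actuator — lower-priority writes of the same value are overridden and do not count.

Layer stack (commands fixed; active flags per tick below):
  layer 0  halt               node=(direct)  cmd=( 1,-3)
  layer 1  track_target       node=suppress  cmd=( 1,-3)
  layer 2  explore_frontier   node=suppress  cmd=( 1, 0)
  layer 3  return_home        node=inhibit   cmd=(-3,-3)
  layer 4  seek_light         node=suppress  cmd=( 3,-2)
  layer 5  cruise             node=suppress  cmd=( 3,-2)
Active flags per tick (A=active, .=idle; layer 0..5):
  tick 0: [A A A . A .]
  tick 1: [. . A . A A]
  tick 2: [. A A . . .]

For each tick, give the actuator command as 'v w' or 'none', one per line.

tick 0:
  [0] halt on; wire := (1, -3)
  [1] track_target on (suppress); wire := (1, -3)
  [2] explore_frontier on (suppress); wire := (1, 0)
  [3] return_home off; pass (1, 0)
  [4] seek_light on (suppress); wire := (3, -2)
  [5] cruise off; pass (3, -2)
  output (3, -2)
tick 1:
  [0] halt off; wire := none
  [1] track_target off; pass none
  [2] explore_frontier on (suppress); wire := (1, 0)
  [3] return_home off; pass (1, 0)
  [4] seek_light on (suppress); wire := (3, -2)
  [5] cruise on (suppress); wire := (3, -2)
  output (3, -2)
tick 2:
  [0] halt off; wire := none
  [1] track_target on (suppress); wire := (1, -3)
  [2] explore_frontier on (suppress); wire := (1, 0)
  [3] return_home off; pass (1, 0)
  [4] seek_light off; pass (1, 0)
  [5] cruise off; pass (1, 0)
  output (1, 0)

3 -2
3 -2
1 0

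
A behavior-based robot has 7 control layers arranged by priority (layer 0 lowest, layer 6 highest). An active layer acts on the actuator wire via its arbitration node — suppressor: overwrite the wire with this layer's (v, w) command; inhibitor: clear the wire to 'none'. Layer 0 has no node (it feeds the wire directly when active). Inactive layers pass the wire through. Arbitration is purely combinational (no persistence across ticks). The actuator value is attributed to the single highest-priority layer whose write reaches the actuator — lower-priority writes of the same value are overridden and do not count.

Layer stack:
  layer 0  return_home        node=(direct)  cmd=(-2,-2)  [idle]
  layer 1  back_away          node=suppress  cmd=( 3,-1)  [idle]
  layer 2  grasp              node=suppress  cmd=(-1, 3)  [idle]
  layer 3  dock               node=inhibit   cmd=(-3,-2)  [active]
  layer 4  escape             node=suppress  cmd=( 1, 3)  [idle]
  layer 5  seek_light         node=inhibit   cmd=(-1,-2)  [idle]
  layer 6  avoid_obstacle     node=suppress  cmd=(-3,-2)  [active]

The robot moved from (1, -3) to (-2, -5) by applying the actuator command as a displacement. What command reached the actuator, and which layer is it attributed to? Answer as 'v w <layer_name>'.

displacement = (-2, -5) − (1, -3) = (-3, -2)
layer 0 (return_home) idle — none
layer 1 (back_away) idle — unchanged: none
layer 2 (grasp) idle — unchanged: none
layer 3 (dock) active — inhibits: none
layer 4 (escape) idle — unchanged: none
layer 5 (seek_light) idle — unchanged: none
layer 6 (avoid_obstacle) active — suppresses: (-3, -2)
→ actuator (-3, -2) — from layer 6 (avoid_obstacle)

-3 -2 avoid_obstacle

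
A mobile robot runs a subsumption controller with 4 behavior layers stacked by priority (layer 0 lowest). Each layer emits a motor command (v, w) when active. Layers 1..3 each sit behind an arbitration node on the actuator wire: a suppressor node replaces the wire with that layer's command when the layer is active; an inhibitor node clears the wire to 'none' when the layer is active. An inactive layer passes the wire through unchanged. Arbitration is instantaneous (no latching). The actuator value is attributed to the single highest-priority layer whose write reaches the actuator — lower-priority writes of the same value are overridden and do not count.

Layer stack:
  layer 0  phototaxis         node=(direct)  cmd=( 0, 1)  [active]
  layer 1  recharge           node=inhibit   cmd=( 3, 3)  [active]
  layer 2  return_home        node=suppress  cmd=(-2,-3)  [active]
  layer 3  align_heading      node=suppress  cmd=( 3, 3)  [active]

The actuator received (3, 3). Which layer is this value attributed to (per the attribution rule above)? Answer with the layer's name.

align_heading

[0] phototaxis on; wire := (0, 1)
[1] recharge on (inhibit); wire := none
[2] return_home on (suppress); wire := (-2, -3)
[3] align_heading on (suppress); wire := (3, 3)
output (3, 3)
last writer: layer 3 = align_heading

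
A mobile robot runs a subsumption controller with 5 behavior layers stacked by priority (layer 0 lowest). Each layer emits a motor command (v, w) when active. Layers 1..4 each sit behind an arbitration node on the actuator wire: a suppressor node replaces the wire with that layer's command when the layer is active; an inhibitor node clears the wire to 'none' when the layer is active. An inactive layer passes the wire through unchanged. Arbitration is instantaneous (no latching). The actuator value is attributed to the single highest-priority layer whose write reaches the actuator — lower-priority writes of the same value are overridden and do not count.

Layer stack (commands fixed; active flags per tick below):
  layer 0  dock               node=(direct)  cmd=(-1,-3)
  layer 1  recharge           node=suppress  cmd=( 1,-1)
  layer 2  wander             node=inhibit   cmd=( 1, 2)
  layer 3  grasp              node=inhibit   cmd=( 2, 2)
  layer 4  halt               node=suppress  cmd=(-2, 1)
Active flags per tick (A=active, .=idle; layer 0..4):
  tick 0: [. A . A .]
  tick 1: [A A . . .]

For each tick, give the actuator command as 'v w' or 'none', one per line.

tick 0:
  L0 dock: idle → wire = none
  L1 recharge: active, suppressor → wire = (1, -1)
  L2 wander: idle → wire stays (1, -1)
  L3 grasp: active, inhibitor → wire = none
  L4 halt: idle → wire stays none
  actuator = none
tick 1:
  L0 dock: active, feeds wire = (-1, -3)
  L1 recharge: active, suppressor → wire = (1, -1)
  L2 wander: idle → wire stays (1, -1)
  L3 grasp: idle → wire stays (1, -1)
  L4 halt: idle → wire stays (1, -1)
  actuator = (1, -1)

none
1 -1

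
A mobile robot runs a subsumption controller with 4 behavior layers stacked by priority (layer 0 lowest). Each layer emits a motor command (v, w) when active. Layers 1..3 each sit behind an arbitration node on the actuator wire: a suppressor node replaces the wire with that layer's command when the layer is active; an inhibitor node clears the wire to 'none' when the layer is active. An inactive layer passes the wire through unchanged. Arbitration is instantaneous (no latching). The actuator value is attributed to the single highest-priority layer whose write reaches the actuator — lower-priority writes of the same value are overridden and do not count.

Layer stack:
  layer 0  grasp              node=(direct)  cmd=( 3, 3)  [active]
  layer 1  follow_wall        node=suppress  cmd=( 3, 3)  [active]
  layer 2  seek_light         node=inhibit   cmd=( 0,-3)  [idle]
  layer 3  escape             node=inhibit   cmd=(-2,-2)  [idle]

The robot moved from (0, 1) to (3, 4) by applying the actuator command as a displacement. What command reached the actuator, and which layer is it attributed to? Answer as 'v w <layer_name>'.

displacement = (3, 4) − (0, 1) = (3, 3)
layer 0 (grasp) active — direct: (3, 3)
layer 1 (follow_wall) active — suppresses: (3, 3)
layer 2 (seek_light) idle — unchanged: (3, 3)
layer 3 (escape) idle — unchanged: (3, 3)
→ actuator (3, 3) — from layer 1 (follow_wall)

3 3 follow_wall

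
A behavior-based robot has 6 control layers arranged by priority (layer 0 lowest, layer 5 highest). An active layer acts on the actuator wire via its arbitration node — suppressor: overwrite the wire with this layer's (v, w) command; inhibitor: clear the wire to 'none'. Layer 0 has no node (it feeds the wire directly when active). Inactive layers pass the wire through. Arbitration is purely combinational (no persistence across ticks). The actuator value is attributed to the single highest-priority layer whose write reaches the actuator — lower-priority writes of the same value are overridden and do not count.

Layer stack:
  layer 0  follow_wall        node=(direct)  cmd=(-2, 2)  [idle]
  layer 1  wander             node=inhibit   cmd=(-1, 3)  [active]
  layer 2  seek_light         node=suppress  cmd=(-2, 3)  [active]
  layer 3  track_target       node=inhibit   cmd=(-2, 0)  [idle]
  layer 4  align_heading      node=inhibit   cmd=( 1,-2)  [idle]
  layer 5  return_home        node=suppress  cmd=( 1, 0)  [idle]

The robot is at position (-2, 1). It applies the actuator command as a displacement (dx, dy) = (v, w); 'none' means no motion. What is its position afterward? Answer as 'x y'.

[0] follow_wall off; wire := none
[1] wander on (inhibit); wire := none
[2] seek_light on (suppress); wire := (-2, 3)
[3] track_target off; pass (-2, 3)
[4] align_heading off; pass (-2, 3)
[5] return_home off; pass (-2, 3)
output (-2, 3)
position: (-2, 1) + (-2, 3) = (-4, 4)

-4 4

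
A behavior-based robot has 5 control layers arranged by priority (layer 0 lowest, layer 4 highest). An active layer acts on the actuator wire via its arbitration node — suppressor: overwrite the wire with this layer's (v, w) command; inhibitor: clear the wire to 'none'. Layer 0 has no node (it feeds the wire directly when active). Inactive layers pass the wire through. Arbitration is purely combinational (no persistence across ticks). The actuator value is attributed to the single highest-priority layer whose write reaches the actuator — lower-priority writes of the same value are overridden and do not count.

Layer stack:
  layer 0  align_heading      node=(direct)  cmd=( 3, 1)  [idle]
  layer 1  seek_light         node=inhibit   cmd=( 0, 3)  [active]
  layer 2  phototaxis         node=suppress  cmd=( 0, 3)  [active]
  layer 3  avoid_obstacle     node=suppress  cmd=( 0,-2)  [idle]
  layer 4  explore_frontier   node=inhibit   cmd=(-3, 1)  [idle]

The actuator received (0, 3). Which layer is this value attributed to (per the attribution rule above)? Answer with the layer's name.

L0 align_heading: idle → wire = none
L1 seek_light: active, inhibitor → wire = none
L2 phototaxis: active, suppressor → wire = (0, 3)
L3 avoid_obstacle: idle → wire stays (0, 3)
L4 explore_frontier: idle → wire stays (0, 3)
actuator = (0, 3)
last writer: layer 2 = phototaxis

phototaxis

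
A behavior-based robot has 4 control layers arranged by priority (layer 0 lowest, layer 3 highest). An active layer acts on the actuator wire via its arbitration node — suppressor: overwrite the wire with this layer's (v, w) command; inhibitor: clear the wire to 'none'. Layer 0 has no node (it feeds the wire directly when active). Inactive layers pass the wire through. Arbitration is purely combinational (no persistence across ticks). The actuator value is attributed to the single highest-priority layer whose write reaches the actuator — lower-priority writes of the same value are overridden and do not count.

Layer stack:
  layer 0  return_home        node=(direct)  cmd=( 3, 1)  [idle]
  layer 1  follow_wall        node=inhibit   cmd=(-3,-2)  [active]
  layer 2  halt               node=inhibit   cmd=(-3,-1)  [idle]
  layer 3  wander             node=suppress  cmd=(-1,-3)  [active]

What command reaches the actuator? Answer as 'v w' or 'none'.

-1 -3

[0] return_home off; wire := none
[1] follow_wall on (inhibit); wire := none
[2] halt off; pass none
[3] wander on (suppress); wire := (-1, -3)
output (-1, -3)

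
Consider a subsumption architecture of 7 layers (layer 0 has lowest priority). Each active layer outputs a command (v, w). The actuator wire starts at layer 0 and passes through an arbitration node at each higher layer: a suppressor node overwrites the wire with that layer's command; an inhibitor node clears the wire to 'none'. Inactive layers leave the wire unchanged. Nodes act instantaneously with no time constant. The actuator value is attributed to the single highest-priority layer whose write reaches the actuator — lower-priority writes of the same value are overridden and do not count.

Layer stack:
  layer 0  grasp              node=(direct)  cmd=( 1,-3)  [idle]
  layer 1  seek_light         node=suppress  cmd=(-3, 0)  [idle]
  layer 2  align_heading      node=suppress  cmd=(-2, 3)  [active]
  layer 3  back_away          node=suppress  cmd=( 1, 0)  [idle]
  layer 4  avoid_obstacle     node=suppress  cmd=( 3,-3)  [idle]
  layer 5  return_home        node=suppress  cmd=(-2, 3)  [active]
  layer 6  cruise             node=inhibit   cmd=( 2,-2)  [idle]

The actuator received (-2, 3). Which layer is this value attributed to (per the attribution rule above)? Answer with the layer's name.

layer 0 (grasp) idle — none
layer 1 (seek_light) idle — unchanged: none
layer 2 (align_heading) active — suppresses: (-2, 3)
layer 3 (back_away) idle — unchanged: (-2, 3)
layer 4 (avoid_obstacle) idle — unchanged: (-2, 3)
layer 5 (return_home) active — suppresses: (-2, 3)
layer 6 (cruise) idle — unchanged: (-2, 3)
→ actuator (-2, 3)
last writer: layer 5 = return_home

return_home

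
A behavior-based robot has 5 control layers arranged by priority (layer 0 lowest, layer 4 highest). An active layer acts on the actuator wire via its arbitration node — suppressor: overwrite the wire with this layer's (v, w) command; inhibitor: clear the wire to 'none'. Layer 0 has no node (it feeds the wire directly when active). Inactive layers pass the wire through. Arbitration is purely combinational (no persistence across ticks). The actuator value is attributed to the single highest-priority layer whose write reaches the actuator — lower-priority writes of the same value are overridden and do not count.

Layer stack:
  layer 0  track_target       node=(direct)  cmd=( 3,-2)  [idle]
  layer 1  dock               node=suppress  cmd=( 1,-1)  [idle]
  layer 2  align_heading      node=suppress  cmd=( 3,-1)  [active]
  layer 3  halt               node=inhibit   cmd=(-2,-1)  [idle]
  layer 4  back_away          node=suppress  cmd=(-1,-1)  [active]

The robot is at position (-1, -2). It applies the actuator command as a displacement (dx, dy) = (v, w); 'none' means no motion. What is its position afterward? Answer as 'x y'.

layer 0 (track_target) idle — none
layer 1 (dock) idle — unchanged: none
layer 2 (align_heading) active — suppresses: (3, -1)
layer 3 (halt) idle — unchanged: (3, -1)
layer 4 (back_away) active — suppresses: (-1, -1)
→ actuator (-1, -1)
position: (-1, -2) + (-1, -1) = (-2, -3)

-2 -3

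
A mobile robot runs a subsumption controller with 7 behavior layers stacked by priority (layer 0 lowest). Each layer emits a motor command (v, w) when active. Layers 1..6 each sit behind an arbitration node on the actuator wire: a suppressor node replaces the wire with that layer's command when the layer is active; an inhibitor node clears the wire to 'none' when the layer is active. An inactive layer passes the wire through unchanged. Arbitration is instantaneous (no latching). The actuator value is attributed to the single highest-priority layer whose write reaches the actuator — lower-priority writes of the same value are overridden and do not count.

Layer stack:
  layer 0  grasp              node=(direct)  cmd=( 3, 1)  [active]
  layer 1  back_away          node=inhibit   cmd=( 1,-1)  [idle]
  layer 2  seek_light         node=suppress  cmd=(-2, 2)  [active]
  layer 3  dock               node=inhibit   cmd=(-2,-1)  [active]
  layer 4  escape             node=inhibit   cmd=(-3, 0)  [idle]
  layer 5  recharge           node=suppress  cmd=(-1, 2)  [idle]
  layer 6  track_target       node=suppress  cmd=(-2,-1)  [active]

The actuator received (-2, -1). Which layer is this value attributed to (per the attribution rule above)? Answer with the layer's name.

track_target

[0] grasp on; wire := (3, 1)
[1] back_away off; pass (3, 1)
[2] seek_light on (suppress); wire := (-2, 2)
[3] dock on (inhibit); wire := none
[4] escape off; pass none
[5] recharge off; pass none
[6] track_target on (suppress); wire := (-2, -1)
output (-2, -1)
last writer: layer 6 = track_target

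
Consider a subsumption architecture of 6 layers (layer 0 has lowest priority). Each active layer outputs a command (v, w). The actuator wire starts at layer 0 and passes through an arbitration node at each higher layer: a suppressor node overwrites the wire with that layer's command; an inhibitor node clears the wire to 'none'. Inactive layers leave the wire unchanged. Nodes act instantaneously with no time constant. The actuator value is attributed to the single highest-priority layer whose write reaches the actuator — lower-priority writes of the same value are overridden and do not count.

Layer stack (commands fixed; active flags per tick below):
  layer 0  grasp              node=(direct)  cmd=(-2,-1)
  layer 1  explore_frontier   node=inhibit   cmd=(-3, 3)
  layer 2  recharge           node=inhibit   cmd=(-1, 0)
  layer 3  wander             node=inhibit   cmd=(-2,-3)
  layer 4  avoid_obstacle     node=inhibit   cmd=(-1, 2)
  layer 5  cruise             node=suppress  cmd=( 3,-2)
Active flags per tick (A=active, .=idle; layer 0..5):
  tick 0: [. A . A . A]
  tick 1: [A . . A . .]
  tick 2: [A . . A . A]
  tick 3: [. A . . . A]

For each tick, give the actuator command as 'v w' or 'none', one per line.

tick 0:
  [0] grasp off; wire := none
  [1] explore_frontier on (inhibit); wire := none
  [2] recharge off; pass none
  [3] wander on (inhibit); wire := none
  [4] avoid_obstacle off; pass none
  [5] cruise on (suppress); wire := (3, -2)
  output (3, -2)
tick 1:
  [0] grasp on; wire := (-2, -1)
  [1] explore_frontier off; pass (-2, -1)
  [2] recharge off; pass (-2, -1)
  [3] wander on (inhibit); wire := none
  [4] avoid_obstacle off; pass none
  [5] cruise off; pass none
  output none
tick 2:
  [0] grasp on; wire := (-2, -1)
  [1] explore_frontier off; pass (-2, -1)
  [2] recharge off; pass (-2, -1)
  [3] wander on (inhibit); wire := none
  [4] avoid_obstacle off; pass none
  [5] cruise on (suppress); wire := (3, -2)
  output (3, -2)
tick 3:
  [0] grasp off; wire := none
  [1] explore_frontier on (inhibit); wire := none
  [2] recharge off; pass none
  [3] wander off; pass none
  [4] avoid_obstacle off; pass none
  [5] cruise on (suppress); wire := (3, -2)
  output (3, -2)

3 -2
none
3 -2
3 -2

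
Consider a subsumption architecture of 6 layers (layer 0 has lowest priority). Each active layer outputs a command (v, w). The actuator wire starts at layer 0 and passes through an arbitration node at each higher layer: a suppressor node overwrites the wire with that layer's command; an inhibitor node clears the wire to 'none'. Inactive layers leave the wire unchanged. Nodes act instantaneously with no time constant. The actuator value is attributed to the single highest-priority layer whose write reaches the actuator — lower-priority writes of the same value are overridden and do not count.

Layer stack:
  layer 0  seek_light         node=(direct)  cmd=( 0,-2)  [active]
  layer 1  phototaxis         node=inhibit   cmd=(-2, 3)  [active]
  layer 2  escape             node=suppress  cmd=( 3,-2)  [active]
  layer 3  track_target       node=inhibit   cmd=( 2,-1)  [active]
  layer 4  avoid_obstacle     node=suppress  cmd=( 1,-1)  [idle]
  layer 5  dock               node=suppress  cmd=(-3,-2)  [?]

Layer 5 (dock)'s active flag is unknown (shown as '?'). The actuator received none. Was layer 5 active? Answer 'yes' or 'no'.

no

If layer 5 is active=yes:
  actuator would be (-3, -2)
If layer 5 is active=no:
  actuator would be none
Observed none, so layer 5 was idle.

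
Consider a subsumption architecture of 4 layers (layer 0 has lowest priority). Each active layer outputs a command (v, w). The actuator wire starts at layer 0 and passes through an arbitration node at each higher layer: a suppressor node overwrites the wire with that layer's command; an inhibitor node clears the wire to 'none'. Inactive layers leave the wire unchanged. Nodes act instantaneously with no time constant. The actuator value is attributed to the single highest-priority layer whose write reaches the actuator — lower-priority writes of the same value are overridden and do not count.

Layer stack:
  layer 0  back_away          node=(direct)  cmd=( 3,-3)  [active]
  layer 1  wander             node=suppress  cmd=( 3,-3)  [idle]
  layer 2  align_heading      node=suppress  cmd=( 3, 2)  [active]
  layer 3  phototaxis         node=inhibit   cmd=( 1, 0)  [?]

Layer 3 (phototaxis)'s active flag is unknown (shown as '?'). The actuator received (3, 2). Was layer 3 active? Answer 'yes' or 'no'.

no

If layer 3 is active=yes:
  actuator would be none
If layer 3 is active=no:
  actuator would be (3, 2)
Observed (3, 2), so layer 3 was idle.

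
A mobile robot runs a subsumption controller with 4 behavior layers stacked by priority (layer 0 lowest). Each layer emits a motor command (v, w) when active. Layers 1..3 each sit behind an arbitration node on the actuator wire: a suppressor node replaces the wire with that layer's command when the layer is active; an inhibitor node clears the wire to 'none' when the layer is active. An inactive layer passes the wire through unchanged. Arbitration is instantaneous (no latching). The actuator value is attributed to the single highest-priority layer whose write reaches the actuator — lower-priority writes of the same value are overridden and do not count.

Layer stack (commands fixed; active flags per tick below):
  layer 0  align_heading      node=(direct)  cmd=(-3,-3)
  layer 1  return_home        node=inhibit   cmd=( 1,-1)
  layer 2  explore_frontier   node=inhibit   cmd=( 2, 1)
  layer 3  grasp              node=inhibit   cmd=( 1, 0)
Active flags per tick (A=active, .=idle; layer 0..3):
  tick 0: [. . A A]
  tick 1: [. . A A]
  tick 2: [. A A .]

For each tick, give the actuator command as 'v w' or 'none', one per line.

none
none
none

tick 0:
  layer 0 (align_heading) idle — none
  layer 1 (return_home) idle — unchanged: none
  layer 2 (explore_frontier) active — inhibits: none
  layer 3 (grasp) active — inhibits: none
  → actuator none
tick 1:
  layer 0 (align_heading) idle — none
  layer 1 (return_home) idle — unchanged: none
  layer 2 (explore_frontier) active — inhibits: none
  layer 3 (grasp) active — inhibits: none
  → actuator none
tick 2:
  layer 0 (align_heading) idle — none
  layer 1 (return_home) active — inhibits: none
  layer 2 (explore_frontier) active — inhibits: none
  layer 3 (grasp) idle — unchanged: none
  → actuator none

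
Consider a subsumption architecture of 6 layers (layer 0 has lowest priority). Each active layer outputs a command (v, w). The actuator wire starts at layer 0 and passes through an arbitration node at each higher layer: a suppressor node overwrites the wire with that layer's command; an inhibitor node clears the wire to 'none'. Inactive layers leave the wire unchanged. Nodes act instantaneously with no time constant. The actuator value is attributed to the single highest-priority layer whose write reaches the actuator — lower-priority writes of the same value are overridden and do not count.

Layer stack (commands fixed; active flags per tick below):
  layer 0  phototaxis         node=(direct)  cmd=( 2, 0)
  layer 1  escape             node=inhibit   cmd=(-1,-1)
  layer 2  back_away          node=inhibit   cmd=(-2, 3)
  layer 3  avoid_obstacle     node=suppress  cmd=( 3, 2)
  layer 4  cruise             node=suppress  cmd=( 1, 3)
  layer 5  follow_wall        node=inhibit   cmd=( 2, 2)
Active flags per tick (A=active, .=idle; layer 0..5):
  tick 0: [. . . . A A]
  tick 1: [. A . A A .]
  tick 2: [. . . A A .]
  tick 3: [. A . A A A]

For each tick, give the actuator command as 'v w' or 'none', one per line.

none
1 3
1 3
none

tick 0:
  L0 phototaxis: idle → wire = none
  L1 escape: idle → wire stays none
  L2 back_away: idle → wire stays none
  L3 avoid_obstacle: idle → wire stays none
  L4 cruise: active, suppressor → wire = (1, 3)
  L5 follow_wall: active, inhibitor → wire = none
  actuator = none
tick 1:
  L0 phototaxis: idle → wire = none
  L1 escape: active, inhibitor → wire = none
  L2 back_away: idle → wire stays none
  L3 avoid_obstacle: active, suppressor → wire = (3, 2)
  L4 cruise: active, suppressor → wire = (1, 3)
  L5 follow_wall: idle → wire stays (1, 3)
  actuator = (1, 3)
tick 2:
  L0 phototaxis: idle → wire = none
  L1 escape: idle → wire stays none
  L2 back_away: idle → wire stays none
  L3 avoid_obstacle: active, suppressor → wire = (3, 2)
  L4 cruise: active, suppressor → wire = (1, 3)
  L5 follow_wall: idle → wire stays (1, 3)
  actuator = (1, 3)
tick 3:
  L0 phototaxis: idle → wire = none
  L1 escape: active, inhibitor → wire = none
  L2 back_away: idle → wire stays none
  L3 avoid_obstacle: active, suppressor → wire = (3, 2)
  L4 cruise: active, suppressor → wire = (1, 3)
  L5 follow_wall: active, inhibitor → wire = none
  actuator = none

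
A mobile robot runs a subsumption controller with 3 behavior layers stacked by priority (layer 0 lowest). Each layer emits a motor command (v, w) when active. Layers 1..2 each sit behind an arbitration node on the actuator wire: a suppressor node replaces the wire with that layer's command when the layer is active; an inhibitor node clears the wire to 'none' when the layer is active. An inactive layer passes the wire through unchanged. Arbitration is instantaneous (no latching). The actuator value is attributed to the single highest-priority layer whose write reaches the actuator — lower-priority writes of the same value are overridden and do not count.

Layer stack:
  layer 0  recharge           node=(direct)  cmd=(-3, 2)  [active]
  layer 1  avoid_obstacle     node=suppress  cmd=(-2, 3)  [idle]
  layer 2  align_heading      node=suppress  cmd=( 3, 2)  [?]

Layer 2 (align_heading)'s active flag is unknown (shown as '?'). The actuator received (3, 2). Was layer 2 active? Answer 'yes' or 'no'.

yes

If layer 2 is active=yes:
  actuator would be (3, 2)
If layer 2 is active=no:
  actuator would be (-3, 2)
Observed (3, 2), so layer 2 was active.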